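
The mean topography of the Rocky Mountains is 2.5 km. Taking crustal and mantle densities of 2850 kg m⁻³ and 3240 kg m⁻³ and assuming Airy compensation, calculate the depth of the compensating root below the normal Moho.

Equating mass per unit area of the two columns: the weight of the topography is balanced by the buoyancy of the root, ρ_c h = (ρ_m − ρ_c) r.
r = h · ρ_c / (ρ_m − ρ_c) = 2.5 km × 2850 / (3240 − 2850) = 18.3 km.

18.3 km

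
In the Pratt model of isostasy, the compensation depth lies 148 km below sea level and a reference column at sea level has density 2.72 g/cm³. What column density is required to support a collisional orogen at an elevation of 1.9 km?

Pratt balance: ρ_ref D = ρ (D + h).
ρ = ρ_ref D/(D + h) = 2.72 × 148 km/(148 km + 1.9 km) = 2.69 g/cm³.

2.69 g/cm³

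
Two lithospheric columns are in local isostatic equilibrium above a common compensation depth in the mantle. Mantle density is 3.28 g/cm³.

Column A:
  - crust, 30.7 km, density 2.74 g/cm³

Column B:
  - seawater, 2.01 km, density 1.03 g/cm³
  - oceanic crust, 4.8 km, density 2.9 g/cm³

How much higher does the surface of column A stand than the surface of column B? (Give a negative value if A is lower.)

3.12 km

For any compensation level in the mantle, the mantle terms cancel and isostasy reduces to e = (Σt_A − Σt_B) − (Σ(ρt)_A − Σ(ρt)_B) / ρ_m.
Σt_A = 30.7 km; Σt_B = 6.81 km; Σ(ρt)_A = 84.118; Σ(ρt)_B = 15.9903 (in km·g/cm³).
e = (30.7 − 6.81) − (84.118 − 15.9903) / 3.28 = 3.12 km.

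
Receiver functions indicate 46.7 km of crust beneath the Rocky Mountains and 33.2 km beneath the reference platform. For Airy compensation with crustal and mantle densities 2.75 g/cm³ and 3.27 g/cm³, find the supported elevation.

Excess crust Δ = 46.7 km − 33.2 km = 13.5 km, split between elevation h and root r with h + r = Δ.
Airy balance ρ_c h = (ρ_m − ρ_c) r gives r = h ρ_c/(ρ_m − ρ_c), so h (1 + ρ_c/(ρ_m − ρ_c)) = Δ, i.e. h = Δ (ρ_m − ρ_c)/ρ_m.
h = 13.5 km × 0.52/3.27 = 2.15 km.

2.15 km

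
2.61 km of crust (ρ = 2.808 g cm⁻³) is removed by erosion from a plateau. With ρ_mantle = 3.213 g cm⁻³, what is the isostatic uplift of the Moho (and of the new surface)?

2.28 km

Unloading: uplift u = e ρ_c/ρ_m = 2.61 km × 2.808/3.213 = 2.28 km.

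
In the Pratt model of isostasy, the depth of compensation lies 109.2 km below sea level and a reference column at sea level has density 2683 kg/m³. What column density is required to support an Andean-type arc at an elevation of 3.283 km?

2600 kg/m³

Pratt balance: ρ_ref D = ρ (D + h).
ρ = ρ_ref D/(D + h) = 2683 × 109.2 km/(109.2 km + 3.283 km) = 2600 kg/m³.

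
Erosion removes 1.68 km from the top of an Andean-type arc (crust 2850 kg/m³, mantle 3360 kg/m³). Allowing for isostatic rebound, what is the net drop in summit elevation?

Rebound u = e ρ_c/ρ_m = 1.68 km × 2850/3360 = 1.425 km.
Net surface drop = e − u = 1.68 km − 1.425 km = e (ρ_m − ρ_c)/ρ_m = 0.255 km.

0.255 km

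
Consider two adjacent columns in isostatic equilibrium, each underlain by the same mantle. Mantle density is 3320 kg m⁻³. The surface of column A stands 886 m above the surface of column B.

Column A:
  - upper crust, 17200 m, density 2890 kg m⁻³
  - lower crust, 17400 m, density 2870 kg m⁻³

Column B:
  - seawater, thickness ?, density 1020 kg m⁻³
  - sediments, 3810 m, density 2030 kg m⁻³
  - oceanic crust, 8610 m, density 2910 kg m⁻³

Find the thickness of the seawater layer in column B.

Take the compensation level at the base of the deeper column (depth z_c below the surface of column A) and equate Σ ρ_i t_i down to z_c; mantle fills any gap and the z_c terms cancel.
Column A: 17200×2890 + 17400×2870 + (z_c − 34600)×3320
Column B: 886×0 + x×1020 + 3810×2030 + 8610×2910 + (z_c − 886 − 12420 − x)×3320
The z_c×3320 term appears on both sides and cancels. Collect the known terms of each column as K = Σ(ρt)_known − 3320 × (depth of known layers): K_A = 99646000 − 3320×34600 = −15226000; K_B = 32789400 − 3320×(886 + 12420) = −11386520.
Balance: K_A = K_B − x×(3320 − 1020), so x = (K_B − K_A)/(3320 − 1020) = 3839480/2300 = 1670 m.

1670 m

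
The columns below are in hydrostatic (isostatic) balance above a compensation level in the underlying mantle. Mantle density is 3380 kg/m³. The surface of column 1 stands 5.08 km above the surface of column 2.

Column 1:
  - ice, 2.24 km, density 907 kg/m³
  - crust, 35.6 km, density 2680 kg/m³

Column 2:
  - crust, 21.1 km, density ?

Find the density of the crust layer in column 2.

Take the compensation level at the base of the deeper column (depth z_c below the surface of column 1) and equate Σ ρ_i t_i down to z_c; mantle fills any gap and the z_c terms cancel.
Column 1: 2.24×907 + 35.6×2680 + (z_c − 37.84)×3380
Column 2: 5.08×0 + 21.1×ρ + (z_c − 5.08 − 21.1)×3380
The z_c×3380 term appears on both sides and cancels. Collect the known terms of each column as K = Σ(ρt)_known − 3380 × (depth of known layers): K_1 = 97439.68 − 3380×37.84 = −30459.52; K_2 = 0 − 3380×(5.08 + 21.1) = −88488.4.
Balance: K_1 = K_2 + 21.1×ρ, so ρ = (K_1 − K_2)/21.1 = 58028.9/21.1 = 2750 kg/m³.

2750 kg/m³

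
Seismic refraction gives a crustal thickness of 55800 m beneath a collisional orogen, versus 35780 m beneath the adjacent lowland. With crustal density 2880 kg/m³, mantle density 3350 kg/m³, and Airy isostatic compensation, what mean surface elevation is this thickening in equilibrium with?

2810 m

Excess crust Δ = 55800 m − 35780 m = 20020 m, split between elevation h and root r with h + r = Δ.
Airy balance ρ_c h = (ρ_m − ρ_c) r gives r = h ρ_c/(ρ_m − ρ_c), so h (1 + ρ_c/(ρ_m − ρ_c)) = Δ, i.e. h = Δ (ρ_m − ρ_c)/ρ_m.
h = 20020 m × 470/3350 = 2810 m.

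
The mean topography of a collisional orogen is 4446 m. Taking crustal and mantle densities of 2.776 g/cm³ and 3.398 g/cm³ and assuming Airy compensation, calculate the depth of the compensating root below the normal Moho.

In Airy isostatic equilibrium: the weight of the topography is balanced by the buoyancy of the root, ρ_c h = (ρ_m − ρ_c) r.
r = h · ρ_c / (ρ_m − ρ_c) = 4446 m × 2.776 / (3.398 − 2.776) = 19800 m.

19800 m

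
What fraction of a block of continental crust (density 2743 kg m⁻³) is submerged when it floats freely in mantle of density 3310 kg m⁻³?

Submerged fraction = ρ_obj/ρ_fluid = 2743/3310 = 0.829.

0.829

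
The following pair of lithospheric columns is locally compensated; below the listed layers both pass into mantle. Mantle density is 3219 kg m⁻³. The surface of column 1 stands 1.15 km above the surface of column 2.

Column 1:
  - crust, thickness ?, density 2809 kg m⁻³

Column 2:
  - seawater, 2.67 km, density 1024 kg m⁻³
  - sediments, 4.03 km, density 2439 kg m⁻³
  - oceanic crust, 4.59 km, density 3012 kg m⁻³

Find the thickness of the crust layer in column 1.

33.3 km

Take the compensation level at the base of the deeper column (depth z_c below the surface of column 1) and equate Σ ρ_i t_i down to z_c; mantle fills any gap and the z_c terms cancel.
Column 1: x×2809 + (z_c − 0 − x)×3219
Column 2: 1.15×0 + 2.67×1024 + 4.03×2439 + 4.59×3012 + (z_c − 1.15 − 11.29)×3219
The z_c×3219 term appears on both sides and cancels. Collect the known terms of each column as K = Σ(ρt)_known − 3219 × (depth of known layers): K_1 = 0 − 3219×0 = 0; K_2 = 26388.33 − 3219×(1.15 + 11.29) = −13656.03.
Balance: K_1 − x×(3219 − 2809) = K_2, so x = (K_1 − K_2)/(3219 − 2809) = 13656/410 = 33.3 km.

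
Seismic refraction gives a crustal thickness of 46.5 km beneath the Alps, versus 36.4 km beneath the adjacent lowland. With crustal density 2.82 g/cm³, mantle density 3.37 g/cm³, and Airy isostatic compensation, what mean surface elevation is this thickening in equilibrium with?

Excess crust Δ = 46.5 km − 36.4 km = 10.1 km, split between elevation h and root r with h + r = Δ.
Airy balance ρ_c h = (ρ_m − ρ_c) r gives r = h ρ_c/(ρ_m − ρ_c), so h (1 + ρ_c/(ρ_m − ρ_c)) = Δ, i.e. h = Δ (ρ_m − ρ_c)/ρ_m.
h = 10.1 km × 0.55/3.37 = 1.65 km.

1.65 km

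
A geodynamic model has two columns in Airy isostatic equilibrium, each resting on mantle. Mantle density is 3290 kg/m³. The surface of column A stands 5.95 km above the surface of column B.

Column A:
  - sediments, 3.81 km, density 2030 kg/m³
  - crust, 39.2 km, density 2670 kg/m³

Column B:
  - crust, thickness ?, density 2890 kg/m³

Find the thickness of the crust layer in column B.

Take the compensation level at the base of the deeper column (depth z_c below the surface of column A) and equate Σ ρ_i t_i down to z_c; mantle fills any gap and the z_c terms cancel.
Column A: 3.81×2030 + 39.2×2670 + (z_c − 43.01)×3290
Column B: 5.95×0 + x×2890 + (z_c − 5.95 − 0 − x)×3290
The z_c×3290 term appears on both sides and cancels. Collect the known terms of each column as K = Σ(ρt)_known − 3290 × (depth of known layers): K_A = 112398.3 − 3290×43.01 = −29104.6; K_B = 0 − 3290×(5.95 + 0) = −19575.5.
Balance: K_A = K_B − x×(3290 − 2890), so x = (K_B − K_A)/(3290 − 2890) = 9529.1/400 = 23.8 km.

23.8 km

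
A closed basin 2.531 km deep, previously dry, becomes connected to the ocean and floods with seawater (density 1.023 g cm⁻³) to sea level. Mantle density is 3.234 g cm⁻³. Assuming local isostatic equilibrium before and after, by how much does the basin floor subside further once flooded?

After flooding the water column is d + s deep. Its weight must equal the weight of mantle displaced by the extra subsidence s: (d + s) ρ_w = s ρ_m.
s = d ρ_w / (ρ_m − ρ_w) = 2.531 km × 1.023/(3.234 − 1.023) = 1.17 km.

1.17 km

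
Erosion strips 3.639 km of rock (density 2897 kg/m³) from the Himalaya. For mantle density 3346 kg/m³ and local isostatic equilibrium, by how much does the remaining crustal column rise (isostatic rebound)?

3.15 km

Unloading: uplift u = e ρ_c/ρ_m = 3.639 km × 2897/3346 = 3.15 km.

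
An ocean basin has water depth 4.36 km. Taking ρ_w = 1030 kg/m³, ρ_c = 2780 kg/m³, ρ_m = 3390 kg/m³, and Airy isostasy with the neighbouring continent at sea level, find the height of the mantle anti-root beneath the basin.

Equating mass per unit area of the two columns: replacing crust with seawater at the top is compensated by replacing crust with mantle at the base: d (ρ_c − ρ_w) = a (ρ_m − ρ_c).
a = d (ρ_c − ρ_w)/(ρ_m − ρ_c) = 4.36 km × 1750/610 = 12.5 km.

12.5 km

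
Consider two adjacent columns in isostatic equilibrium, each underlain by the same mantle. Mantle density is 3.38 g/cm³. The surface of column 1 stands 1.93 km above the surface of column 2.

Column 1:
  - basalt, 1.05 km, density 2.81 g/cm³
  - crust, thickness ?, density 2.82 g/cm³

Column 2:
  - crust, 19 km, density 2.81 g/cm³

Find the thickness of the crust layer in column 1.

29.9 km

Take the compensation level at the base of the deeper column (depth z_c below the surface of column 1) and equate Σ ρ_i t_i down to z_c; mantle fills any gap and the z_c terms cancel.
Column 1: 1.05×2.81 + x×2.82 + (z_c − 1.05 − x)×3.38
Column 2: 1.93×0 + 19×2.81 + (z_c − 1.93 − 19)×3.38
The z_c×3.38 term appears on both sides and cancels. Collect the known terms of each column as K = Σ(ρt)_known − 3.38 × (depth of known layers): K_1 = 2.9505 − 3.38×1.05 = −0.5985; K_2 = 53.39 − 3.38×(1.93 + 19) = −17.3534.
Balance: K_1 − x×(3.38 − 2.82) = K_2, so x = (K_1 − K_2)/(3.38 − 2.82) = 16.7549/0.56 = 29.9 km.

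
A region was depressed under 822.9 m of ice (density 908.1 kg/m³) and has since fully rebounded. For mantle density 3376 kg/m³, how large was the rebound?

221 m

Removing the load lets mantle flow back in; uplift u satisfies ρ_ice t = ρ_m u.
u = t ρ_ice/ρ_m = 822.9 m × 908.1/3376 = 221 m.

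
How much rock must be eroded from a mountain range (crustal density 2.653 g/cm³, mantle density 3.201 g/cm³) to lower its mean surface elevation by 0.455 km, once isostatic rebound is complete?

Net drop Δ = e − u = e − e ρ_c/ρ_m = e (ρ_m − ρ_c)/ρ_m.
e = Δ ρ_m/(ρ_m − ρ_c) = 0.455 km × 3.201/0.548 = 2.66 km.

2.66 km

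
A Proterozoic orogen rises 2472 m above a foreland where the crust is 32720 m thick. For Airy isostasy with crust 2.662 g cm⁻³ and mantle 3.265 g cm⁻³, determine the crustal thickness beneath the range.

Root depth r = h ρ_c / (ρ_m − ρ_c) = 2472 m × 2.662 / 0.603 = 10910 m.
Total thickness = T + h + r = 32720 m + 2472 m + 10910 m = 46100 m.

46100 m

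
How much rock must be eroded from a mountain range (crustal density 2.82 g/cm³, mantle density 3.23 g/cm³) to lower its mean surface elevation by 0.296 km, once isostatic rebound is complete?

Net drop Δ = e − u = e − e ρ_c/ρ_m = e (ρ_m − ρ_c)/ρ_m.
e = Δ ρ_m/(ρ_m − ρ_c) = 0.296 km × 3.23/0.41 = 2.33 km.

2.33 km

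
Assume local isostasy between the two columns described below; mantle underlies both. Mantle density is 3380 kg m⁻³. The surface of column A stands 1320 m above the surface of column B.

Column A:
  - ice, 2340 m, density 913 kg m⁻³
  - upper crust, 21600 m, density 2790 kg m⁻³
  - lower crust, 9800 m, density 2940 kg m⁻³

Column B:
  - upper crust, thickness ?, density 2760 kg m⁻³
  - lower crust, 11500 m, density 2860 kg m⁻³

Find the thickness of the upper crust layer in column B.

20000 m

Take the compensation level at the base of the deeper column (depth z_c below the surface of column A) and equate Σ ρ_i t_i down to z_c; mantle fills any gap and the z_c terms cancel.
Column A: 2340×913 + 21600×2790 + 9800×2940 + (z_c − 33740)×3380
Column B: 1320×0 + x×2760 + 11500×2860 + (z_c − 1320 − 11500 − x)×3380
The z_c×3380 term appears on both sides and cancels. Collect the known terms of each column as K = Σ(ρt)_known − 3380 × (depth of known layers): K_A = 91212420 − 3380×33740 = −22828780; K_B = 32890000 − 3380×(1320 + 11500) = −10441600.
Balance: K_A = K_B − x×(3380 − 2760), so x = (K_B − K_A)/(3380 − 2760) = 12387200/620 = 20000 m.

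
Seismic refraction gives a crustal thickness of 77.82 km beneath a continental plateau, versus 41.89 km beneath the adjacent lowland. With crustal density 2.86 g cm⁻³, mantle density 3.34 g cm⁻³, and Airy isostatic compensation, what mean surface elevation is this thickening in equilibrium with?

Excess crust Δ = 77.82 km − 41.89 km = 35.93 km, split between elevation h and root r with h + r = Δ.
Airy balance ρ_c h = (ρ_m − ρ_c) r gives r = h ρ_c/(ρ_m − ρ_c), so h (1 + ρ_c/(ρ_m − ρ_c)) = Δ, i.e. h = Δ (ρ_m − ρ_c)/ρ_m.
h = 35.93 km × 0.48/3.34 = 5.16 km.

5.16 km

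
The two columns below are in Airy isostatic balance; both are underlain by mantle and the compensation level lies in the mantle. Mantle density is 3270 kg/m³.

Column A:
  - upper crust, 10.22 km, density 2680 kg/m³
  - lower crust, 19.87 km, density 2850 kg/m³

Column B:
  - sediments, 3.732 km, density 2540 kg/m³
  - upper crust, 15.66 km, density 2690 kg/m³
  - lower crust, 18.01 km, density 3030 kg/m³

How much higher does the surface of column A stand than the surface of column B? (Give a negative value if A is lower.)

−0.537 km

For any compensation level in the mantle, the mantle terms cancel and isostasy reduces to e = (Σt_A − Σt_B) − (Σ(ρt)_A − Σ(ρt)_B) / ρ_m.
Σt_A = 30.09 km; Σt_B = 37.402 km; Σ(ρt)_A = 84019.1; Σ(ρt)_B = 106174.98 (in km·kg/m³).
e = (30.09 − 37.402) − (84019.1 − 106174.98) / 3270 = −0.537 km.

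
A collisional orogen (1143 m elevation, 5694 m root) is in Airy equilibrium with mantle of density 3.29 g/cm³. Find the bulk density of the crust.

ρ_c h = (ρ_m − ρ_c) r → ρ_c (h + r) = ρ_m r → ρ_c = ρ_m r / (h + r).
ρ_c = 3.29 × 5694 m / (1143 m + 5694 m) = 2.74 g/cm³.

2.74 g/cm³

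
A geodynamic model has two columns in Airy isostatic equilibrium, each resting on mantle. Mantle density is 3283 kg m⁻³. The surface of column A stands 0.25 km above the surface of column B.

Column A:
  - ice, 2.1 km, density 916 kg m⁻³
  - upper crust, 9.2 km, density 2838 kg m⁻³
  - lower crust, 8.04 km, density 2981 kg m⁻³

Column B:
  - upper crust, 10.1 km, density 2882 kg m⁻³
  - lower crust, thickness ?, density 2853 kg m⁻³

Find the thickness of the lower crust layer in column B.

Take the compensation level at the base of the deeper column (depth z_c below the surface of column A) and equate Σ ρ_i t_i down to z_c; mantle fills any gap and the z_c terms cancel.
Column A: 2.1×916 + 9.2×2838 + 8.04×2981 + (z_c − 19.34)×3283
Column B: 0.25×0 + 10.1×2882 + x×2853 + (z_c − 0.25 − 10.1 − x)×3283
The z_c×3283 term appears on both sides and cancels. Collect the known terms of each column as K = Σ(ρt)_known − 3283 × (depth of known layers): K_A = 52000.44 − 3283×19.34 = −11492.78; K_B = 29108.2 − 3283×(0.25 + 10.1) = −4870.85.
Balance: K_A = K_B − x×(3283 − 2853), so x = (K_B − K_A)/(3283 − 2853) = 6621.93/430 = 15.4 km.

15.4 km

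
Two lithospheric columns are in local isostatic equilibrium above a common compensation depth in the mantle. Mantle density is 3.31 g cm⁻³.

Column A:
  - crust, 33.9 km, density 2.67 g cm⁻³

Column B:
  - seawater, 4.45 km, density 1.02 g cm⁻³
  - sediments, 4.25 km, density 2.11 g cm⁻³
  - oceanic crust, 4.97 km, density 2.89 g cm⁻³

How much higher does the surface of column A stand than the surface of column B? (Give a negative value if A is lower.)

1.3 km

For any compensation level in the mantle, the mantle terms cancel and isostasy reduces to e = (Σt_A − Σt_B) − (Σ(ρt)_A − Σ(ρt)_B) / ρ_m.
Σt_A = 33.9 km; Σt_B = 13.67 km; Σ(ρt)_A = 90.513; Σ(ρt)_B = 27.8698 (in km·g cm⁻³).
e = (33.9 − 13.67) − (90.513 − 27.8698) / 3.31 = 1.3 km.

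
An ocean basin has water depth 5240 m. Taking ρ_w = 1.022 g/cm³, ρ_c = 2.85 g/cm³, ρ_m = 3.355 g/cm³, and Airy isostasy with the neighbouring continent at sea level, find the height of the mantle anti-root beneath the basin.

By Archimedes' principle applied to the lithosphere: replacing crust with seawater at the top is compensated by replacing crust with mantle at the base: d (ρ_c − ρ_w) = a (ρ_m − ρ_c).
a = d (ρ_c − ρ_w)/(ρ_m − ρ_c) = 5240 m × 1.828/0.505 = 19000 m.

19000 m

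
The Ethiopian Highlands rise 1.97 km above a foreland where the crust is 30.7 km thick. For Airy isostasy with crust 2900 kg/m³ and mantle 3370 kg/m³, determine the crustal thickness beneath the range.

Root depth r = h ρ_c / (ρ_m − ρ_c) = 1.97 km × 2900 / 470 = 12.16 km.
Total thickness = T + h + r = 30.7 km + 1.97 km + 12.16 km = 44.8 km.

44.8 km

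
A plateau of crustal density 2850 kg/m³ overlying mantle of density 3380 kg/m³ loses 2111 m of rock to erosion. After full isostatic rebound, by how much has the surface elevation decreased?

331 m

Rebound u = e ρ_c/ρ_m = 2111 m × 2850/3380 = 1780 m.
Net surface drop = e − u = 2111 m − 1780 m = e (ρ_m − ρ_c)/ρ_m = 331 m.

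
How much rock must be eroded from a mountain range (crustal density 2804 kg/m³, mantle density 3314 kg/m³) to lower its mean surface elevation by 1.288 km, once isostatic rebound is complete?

8.37 km

Net drop Δ = e − u = e − e ρ_c/ρ_m = e (ρ_m − ρ_c)/ρ_m.
e = Δ ρ_m/(ρ_m − ρ_c) = 1.288 km × 3314/510 = 8.37 km.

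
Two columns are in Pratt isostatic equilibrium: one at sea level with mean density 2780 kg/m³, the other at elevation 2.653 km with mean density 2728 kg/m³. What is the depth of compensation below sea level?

139 km

ρ_ref D = ρ (D + h) → D (ρ_ref − ρ) = ρ h.
D = ρ h/(ρ_ref − ρ) = 2728 × 2.653 km/(2780 − 2728) = 139 km.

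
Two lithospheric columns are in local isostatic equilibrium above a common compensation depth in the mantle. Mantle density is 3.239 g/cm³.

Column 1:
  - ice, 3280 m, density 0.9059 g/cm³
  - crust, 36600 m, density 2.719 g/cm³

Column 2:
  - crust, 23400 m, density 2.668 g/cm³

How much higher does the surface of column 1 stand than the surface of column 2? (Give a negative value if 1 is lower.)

4110 m

For any compensation level in the mantle, the mantle terms cancel and isostasy reduces to e = (Σt_1 − Σt_2) − (Σ(ρt)_1 − Σ(ρt)_2) / ρ_m.
Σt_1 = 39880 m; Σt_2 = 23400 m; Σ(ρt)_1 = 102486.752; Σ(ρt)_2 = 62431.2 (in m·g/cm³).
e = (39880 − 23400) − (102486.752 − 62431.2) / 3.239 = 4110 m.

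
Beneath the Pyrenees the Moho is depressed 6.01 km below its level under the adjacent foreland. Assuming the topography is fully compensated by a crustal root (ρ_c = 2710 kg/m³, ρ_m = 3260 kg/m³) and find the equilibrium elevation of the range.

By Archimedes' principle applied to the lithosphere: ρ_c h = (ρ_m − ρ_c) r.
h = r (ρ_m − ρ_c) / ρ_c = 6.01 km × (3260 − 2710) / 2710 = 1.22 km.

1.22 km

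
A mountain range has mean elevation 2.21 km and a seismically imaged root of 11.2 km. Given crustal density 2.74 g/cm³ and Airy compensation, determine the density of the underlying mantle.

3.28 g/cm³

Airy balance: ρ_c h = (ρ_m − ρ_c) r → ρ_m = ρ_c (1 + h/r).
ρ_m = 2.74 × (1 + 2.21 km/11.2 km) = 3.28 g/cm³.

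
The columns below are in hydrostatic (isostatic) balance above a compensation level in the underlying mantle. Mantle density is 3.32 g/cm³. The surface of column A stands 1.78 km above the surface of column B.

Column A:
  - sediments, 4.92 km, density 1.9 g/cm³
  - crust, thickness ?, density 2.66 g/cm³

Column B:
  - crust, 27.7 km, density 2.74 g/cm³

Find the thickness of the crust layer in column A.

22.7 km

Take the compensation level at the base of the deeper column (depth z_c below the surface of column A) and equate Σ ρ_i t_i down to z_c; mantle fills any gap and the z_c terms cancel.
Column A: 4.92×1.9 + x×2.66 + (z_c − 4.92 − x)×3.32
Column B: 1.78×0 + 27.7×2.74 + (z_c − 1.78 − 27.7)×3.32
The z_c×3.32 term appears on both sides and cancels. Collect the known terms of each column as K = Σ(ρt)_known − 3.32 × (depth of known layers): K_A = 9.348 − 3.32×4.92 = −6.9864; K_B = 75.898 − 3.32×(1.78 + 27.7) = −21.9756.
Balance: K_A − x×(3.32 − 2.66) = K_B, so x = (K_A − K_B)/(3.32 − 2.66) = 14.9892/0.66 = 22.7 km.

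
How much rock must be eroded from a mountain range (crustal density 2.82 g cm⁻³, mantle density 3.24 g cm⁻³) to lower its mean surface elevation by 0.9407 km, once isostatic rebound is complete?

7.26 km

Net drop Δ = e − u = e − e ρ_c/ρ_m = e (ρ_m − ρ_c)/ρ_m.
e = Δ ρ_m/(ρ_m − ρ_c) = 0.9407 km × 3.24/0.42 = 7.26 km.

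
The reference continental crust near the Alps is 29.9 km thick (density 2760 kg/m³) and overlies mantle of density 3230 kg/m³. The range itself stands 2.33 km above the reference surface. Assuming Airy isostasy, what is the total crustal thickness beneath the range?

Root depth r = h ρ_c / (ρ_m − ρ_c) = 2.33 km × 2760 / 470 = 13.68 km.
Total thickness = T + h + r = 29.9 km + 2.33 km + 13.68 km = 45.9 km.

45.9 km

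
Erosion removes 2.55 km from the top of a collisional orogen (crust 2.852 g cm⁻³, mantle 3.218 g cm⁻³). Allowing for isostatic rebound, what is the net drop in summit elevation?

Rebound u = e ρ_c/ρ_m = 2.55 km × 2.852/3.218 = 2.26 km.
Net surface drop = e − u = 2.55 km − 2.26 km = e (ρ_m − ρ_c)/ρ_m = 0.29 km.

0.29 km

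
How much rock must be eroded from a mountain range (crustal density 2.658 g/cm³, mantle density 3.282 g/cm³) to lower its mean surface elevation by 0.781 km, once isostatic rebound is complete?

Net drop Δ = e − u = e − e ρ_c/ρ_m = e (ρ_m − ρ_c)/ρ_m.
e = Δ ρ_m/(ρ_m − ρ_c) = 0.781 km × 3.282/0.624 = 4.11 km.

4.11 km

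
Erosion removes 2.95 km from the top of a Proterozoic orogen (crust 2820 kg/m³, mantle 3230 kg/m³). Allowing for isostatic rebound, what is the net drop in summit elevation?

0.374 km

Rebound u = e ρ_c/ρ_m = 2.95 km × 2820/3230 = 2.576 km.
Net surface drop = e − u = 2.95 km − 2.576 km = e (ρ_m − ρ_c)/ρ_m = 0.374 km.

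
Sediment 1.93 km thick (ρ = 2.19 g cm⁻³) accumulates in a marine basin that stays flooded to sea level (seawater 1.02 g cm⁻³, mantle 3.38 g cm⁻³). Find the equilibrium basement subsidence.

Submarine loading: the sediment displaces seawater, and the subsidence is in turn flooded, so s (ρ_m − ρ_w) = t (ρ_sed − ρ_w).
s = 1.93 km × (2.19 − 1.02) / (3.38 − 1.02) = 0.957 km.

0.957 km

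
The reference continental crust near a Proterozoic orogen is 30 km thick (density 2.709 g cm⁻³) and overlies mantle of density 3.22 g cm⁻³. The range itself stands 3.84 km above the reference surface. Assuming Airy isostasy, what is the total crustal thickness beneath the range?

Root depth r = h ρ_c / (ρ_m − ρ_c) = 3.84 km × 2.709 / 0.511 = 20.36 km.
Total thickness = T + h + r = 30 km + 3.84 km + 20.36 km = 54.2 km.

54.2 km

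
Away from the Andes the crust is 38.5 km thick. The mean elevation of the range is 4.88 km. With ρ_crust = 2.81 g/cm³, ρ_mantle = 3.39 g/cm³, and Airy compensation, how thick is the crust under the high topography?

67 km

Root depth r = h ρ_c / (ρ_m − ρ_c) = 4.88 km × 2.81 / 0.58 = 23.64 km.
Total thickness = T + h + r = 38.5 km + 4.88 km + 23.64 km = 67 km.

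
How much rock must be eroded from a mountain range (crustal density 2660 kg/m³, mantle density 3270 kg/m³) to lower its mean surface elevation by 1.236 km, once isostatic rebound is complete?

6.63 km

Net drop Δ = e − u = e − e ρ_c/ρ_m = e (ρ_m − ρ_c)/ρ_m.
e = Δ ρ_m/(ρ_m − ρ_c) = 1.236 km × 3270/610 = 6.63 km.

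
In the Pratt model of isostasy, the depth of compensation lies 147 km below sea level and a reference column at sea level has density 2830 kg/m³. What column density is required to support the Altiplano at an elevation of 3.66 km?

2760 kg/m³

Pratt balance: ρ_ref D = ρ (D + h).
ρ = ρ_ref D/(D + h) = 2830 × 147 km/(147 km + 3.66 km) = 2760 kg/m³.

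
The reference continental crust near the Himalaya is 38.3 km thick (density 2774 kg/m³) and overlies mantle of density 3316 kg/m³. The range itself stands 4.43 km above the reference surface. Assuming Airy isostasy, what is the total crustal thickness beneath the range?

Root depth r = h ρ_c / (ρ_m − ρ_c) = 4.43 km × 2774 / 542 = 22.67 km.
Total thickness = T + h + r = 38.3 km + 4.43 km + 22.67 km = 65.4 km.

65.4 km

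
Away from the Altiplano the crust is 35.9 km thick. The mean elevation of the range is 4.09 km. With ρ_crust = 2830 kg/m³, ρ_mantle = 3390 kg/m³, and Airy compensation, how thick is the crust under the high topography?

60.7 km

Root depth r = h ρ_c / (ρ_m − ρ_c) = 4.09 km × 2830 / 560 = 20.67 km.
Total thickness = T + h + r = 35.9 km + 4.09 km + 20.67 km = 60.7 km.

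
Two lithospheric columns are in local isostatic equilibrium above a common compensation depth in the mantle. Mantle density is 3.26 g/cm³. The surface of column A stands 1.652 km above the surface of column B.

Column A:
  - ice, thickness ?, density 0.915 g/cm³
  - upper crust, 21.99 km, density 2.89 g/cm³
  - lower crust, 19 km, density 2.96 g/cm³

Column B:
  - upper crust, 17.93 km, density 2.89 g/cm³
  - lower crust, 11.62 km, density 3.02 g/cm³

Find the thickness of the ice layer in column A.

Take the compensation level at the base of the deeper column (depth z_c below the surface of column A) and equate Σ ρ_i t_i down to z_c; mantle fills any gap and the z_c terms cancel.
Column A: x×0.915 + 21.99×2.89 + 19×2.96 + (z_c − 40.99 − x)×3.26
Column B: 1.652×0 + 17.93×2.89 + 11.62×3.02 + (z_c − 1.652 − 29.55)×3.26
The z_c×3.26 term appears on both sides and cancels. Collect the known terms of each column as K = Σ(ρt)_known − 3.26 × (depth of known layers): K_A = 119.7911 − 3.26×40.99 = −13.8363; K_B = 86.9101 − 3.26×(1.652 + 29.55) = −14.80842.
Balance: K_A − x×(3.26 − 0.915) = K_B, so x = (K_A − K_B)/(3.26 − 0.915) = 0.97212/2.345 = 0.415 km.

0.415 km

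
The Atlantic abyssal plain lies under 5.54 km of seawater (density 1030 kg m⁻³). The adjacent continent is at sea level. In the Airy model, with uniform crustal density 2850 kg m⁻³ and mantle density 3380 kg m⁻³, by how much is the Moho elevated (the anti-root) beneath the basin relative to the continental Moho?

For local isostatic compensation: replacing crust with seawater at the top is compensated by replacing crust with mantle at the base: d (ρ_c − ρ_w) = a (ρ_m − ρ_c).
a = d (ρ_c − ρ_w)/(ρ_m − ρ_c) = 5.54 km × 1820/530 = 19 km.

19 km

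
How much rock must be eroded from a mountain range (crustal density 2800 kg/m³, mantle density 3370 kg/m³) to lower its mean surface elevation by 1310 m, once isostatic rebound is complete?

7750 m

Net drop Δ = e − u = e − e ρ_c/ρ_m = e (ρ_m − ρ_c)/ρ_m.
e = Δ ρ_m/(ρ_m − ρ_c) = 1310 m × 3370/570 = 7750 m.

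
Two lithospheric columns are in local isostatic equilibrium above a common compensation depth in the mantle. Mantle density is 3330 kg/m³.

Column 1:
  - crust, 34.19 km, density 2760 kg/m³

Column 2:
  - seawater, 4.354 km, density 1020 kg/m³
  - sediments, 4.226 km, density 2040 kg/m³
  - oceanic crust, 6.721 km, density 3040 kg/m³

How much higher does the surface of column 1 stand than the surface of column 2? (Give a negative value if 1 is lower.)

For any compensation level in the mantle, the mantle terms cancel and isostasy reduces to e = (Σt_1 − Σt_2) − (Σ(ρt)_1 − Σ(ρt)_2) / ρ_m.
Σt_1 = 34.19 km; Σt_2 = 15.301 km; Σ(ρt)_1 = 94364.4; Σ(ρt)_2 = 33493.96 (in km·kg/m³).
e = (34.19 − 15.301) − (94364.4 − 33493.96) / 3330 = 0.61 km.

0.61 km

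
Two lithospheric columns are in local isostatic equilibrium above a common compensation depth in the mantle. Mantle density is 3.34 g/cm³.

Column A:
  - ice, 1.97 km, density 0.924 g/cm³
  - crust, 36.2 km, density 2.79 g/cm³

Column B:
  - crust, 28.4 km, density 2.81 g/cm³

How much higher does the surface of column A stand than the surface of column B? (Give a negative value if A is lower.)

2.88 km

For any compensation level in the mantle, the mantle terms cancel and isostasy reduces to e = (Σt_A − Σt_B) − (Σ(ρt)_A − Σ(ρt)_B) / ρ_m.
Σt_A = 38.17 km; Σt_B = 28.4 km; Σ(ρt)_A = 102.81828; Σ(ρt)_B = 79.804 (in km·g/cm³).
e = (38.17 − 28.4) − (102.81828 − 79.804) / 3.34 = 2.88 km.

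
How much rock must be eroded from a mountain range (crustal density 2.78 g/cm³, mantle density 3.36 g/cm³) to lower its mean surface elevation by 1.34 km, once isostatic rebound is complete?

Net drop Δ = e − u = e − e ρ_c/ρ_m = e (ρ_m − ρ_c)/ρ_m.
e = Δ ρ_m/(ρ_m − ρ_c) = 1.34 km × 3.36/0.58 = 7.76 km.

7.76 km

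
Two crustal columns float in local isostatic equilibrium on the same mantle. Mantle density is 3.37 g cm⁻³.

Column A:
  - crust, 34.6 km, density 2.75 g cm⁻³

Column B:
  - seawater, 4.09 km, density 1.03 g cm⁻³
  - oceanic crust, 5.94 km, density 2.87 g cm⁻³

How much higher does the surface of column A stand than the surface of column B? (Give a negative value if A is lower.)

For any compensation level in the mantle, the mantle terms cancel and isostasy reduces to e = (Σt_A − Σt_B) − (Σ(ρt)_A − Σ(ρt)_B) / ρ_m.
Σt_A = 34.6 km; Σt_B = 10.03 km; Σ(ρt)_A = 95.15; Σ(ρt)_B = 21.2605 (in km·g cm⁻³).
e = (34.6 − 10.03) − (95.15 − 21.2605) / 3.37 = 2.64 km.

2.64 km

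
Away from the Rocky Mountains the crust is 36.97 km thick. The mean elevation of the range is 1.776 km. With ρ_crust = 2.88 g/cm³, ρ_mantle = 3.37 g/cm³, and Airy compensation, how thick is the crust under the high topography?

49.2 km

Root depth r = h ρ_c / (ρ_m − ρ_c) = 1.776 km × 2.88 / 0.49 = 10.44 km.
Total thickness = T + h + r = 36.97 km + 1.776 km + 10.44 km = 49.2 km.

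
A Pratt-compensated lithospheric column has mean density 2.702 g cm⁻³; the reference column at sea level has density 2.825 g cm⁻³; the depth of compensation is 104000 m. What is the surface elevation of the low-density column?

4730 m

ρ_ref D = ρ (D + h) → h = D (ρ_ref − ρ)/ρ.
h = 104000 m × (2.825 − 2.702)/2.702 = 4730 m.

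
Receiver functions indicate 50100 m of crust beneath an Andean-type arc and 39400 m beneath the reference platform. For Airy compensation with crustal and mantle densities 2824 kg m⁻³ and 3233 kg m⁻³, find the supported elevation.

Excess crust Δ = 50100 m − 39400 m = 10700 m, split between elevation h and root r with h + r = Δ.
Airy balance ρ_c h = (ρ_m − ρ_c) r gives r = h ρ_c/(ρ_m − ρ_c), so h (1 + ρ_c/(ρ_m − ρ_c)) = Δ, i.e. h = Δ (ρ_m − ρ_c)/ρ_m.
h = 10700 m × 409/3233 = 1350 m.

1350 m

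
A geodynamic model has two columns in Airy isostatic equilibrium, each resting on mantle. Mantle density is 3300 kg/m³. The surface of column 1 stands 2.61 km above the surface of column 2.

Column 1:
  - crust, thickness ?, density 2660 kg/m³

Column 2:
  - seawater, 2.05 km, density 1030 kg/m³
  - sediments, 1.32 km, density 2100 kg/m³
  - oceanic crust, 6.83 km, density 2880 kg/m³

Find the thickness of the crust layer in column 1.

27.7 km

Take the compensation level at the base of the deeper column (depth z_c below the surface of column 1) and equate Σ ρ_i t_i down to z_c; mantle fills any gap and the z_c terms cancel.
Column 1: x×2660 + (z_c − 0 − x)×3300
Column 2: 2.61×0 + 2.05×1030 + 1.32×2100 + 6.83×2880 + (z_c − 2.61 − 10.2)×3300
The z_c×3300 term appears on both sides and cancels. Collect the known terms of each column as K = Σ(ρt)_known − 3300 × (depth of known layers): K_1 = 0 − 3300×0 = 0; K_2 = 24553.9 − 3300×(2.61 + 10.2) = −17719.1.
Balance: K_1 − x×(3300 − 2660) = K_2, so x = (K_1 − K_2)/(3300 − 2660) = 17719.1/640 = 27.7 km.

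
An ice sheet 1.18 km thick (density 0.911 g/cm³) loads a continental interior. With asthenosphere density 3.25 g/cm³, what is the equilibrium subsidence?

0.331 km

Balancing pressure at the compensation depth: the ice load ρ_ice t is balanced by mantle displaced below, ρ_m s.
s = t ρ_ice / ρ_m = 1.18 km × 0.911/3.25 = 0.331 km.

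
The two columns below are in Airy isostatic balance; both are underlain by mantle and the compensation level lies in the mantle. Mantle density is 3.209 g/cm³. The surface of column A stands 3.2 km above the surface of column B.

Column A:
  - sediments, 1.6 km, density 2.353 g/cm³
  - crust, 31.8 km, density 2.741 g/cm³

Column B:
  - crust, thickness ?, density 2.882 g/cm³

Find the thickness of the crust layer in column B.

18.3 km

Take the compensation level at the base of the deeper column (depth z_c below the surface of column A) and equate Σ ρ_i t_i down to z_c; mantle fills any gap and the z_c terms cancel.
Column A: 1.6×2.353 + 31.8×2.741 + (z_c − 33.4)×3.209
Column B: 3.2×0 + x×2.882 + (z_c − 3.2 − 0 − x)×3.209
The z_c×3.209 term appears on both sides and cancels. Collect the known terms of each column as K = Σ(ρt)_known − 3.209 × (depth of known layers): K_A = 90.9286 − 3.209×33.4 = −16.252; K_B = 0 − 3.209×(3.2 + 0) = −10.2688.
Balance: K_A = K_B − x×(3.209 − 2.882), so x = (K_B − K_A)/(3.209 − 2.882) = 5.9832/0.327 = 18.3 km.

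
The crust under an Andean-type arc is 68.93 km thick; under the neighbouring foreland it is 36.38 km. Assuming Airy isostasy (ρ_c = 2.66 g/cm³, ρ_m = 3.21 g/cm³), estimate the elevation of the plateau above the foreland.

Excess crust Δ = 68.93 km − 36.38 km = 32.55 km, split between elevation h and root r with h + r = Δ.
Airy balance ρ_c h = (ρ_m − ρ_c) r gives r = h ρ_c/(ρ_m − ρ_c), so h (1 + ρ_c/(ρ_m − ρ_c)) = Δ, i.e. h = Δ (ρ_m − ρ_c)/ρ_m.
h = 32.55 km × 0.55/3.21 = 5.58 km.

5.58 km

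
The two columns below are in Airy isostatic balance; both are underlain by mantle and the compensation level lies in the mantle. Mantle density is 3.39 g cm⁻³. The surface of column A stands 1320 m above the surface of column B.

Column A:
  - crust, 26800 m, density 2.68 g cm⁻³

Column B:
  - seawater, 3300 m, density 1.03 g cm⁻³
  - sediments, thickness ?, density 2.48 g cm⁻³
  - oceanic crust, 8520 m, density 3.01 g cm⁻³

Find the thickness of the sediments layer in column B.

3880 m

Take the compensation level at the base of the deeper column (depth z_c below the surface of column A) and equate Σ ρ_i t_i down to z_c; mantle fills any gap and the z_c terms cancel.
Column A: 26800×2.68 + (z_c − 26800)×3.39
Column B: 1320×0 + 3300×1.03 + x×2.48 + 8520×3.01 + (z_c − 1320 − 11820 − x)×3.39
The z_c×3.39 term appears on both sides and cancels. Collect the known terms of each column as K = Σ(ρt)_known − 3.39 × (depth of known layers): K_A = 71824 − 3.39×26800 = −19028; K_B = 29044.2 − 3.39×(1320 + 11820) = −15500.4.
Balance: K_A = K_B − x×(3.39 − 2.48), so x = (K_B − K_A)/(3.39 − 2.48) = 3527.6/0.91 = 3880 m.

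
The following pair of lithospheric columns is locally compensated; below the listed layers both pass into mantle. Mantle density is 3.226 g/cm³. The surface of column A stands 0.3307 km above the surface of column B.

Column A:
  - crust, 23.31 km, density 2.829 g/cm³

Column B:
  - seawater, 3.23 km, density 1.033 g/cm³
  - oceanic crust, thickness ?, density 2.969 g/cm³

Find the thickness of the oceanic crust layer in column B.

Take the compensation level at the base of the deeper column (depth z_c below the surface of column A) and equate Σ ρ_i t_i down to z_c; mantle fills any gap and the z_c terms cancel.
Column A: 23.31×2.829 + (z_c − 23.31)×3.226
Column B: 0.3307×0 + 3.23×1.033 + x×2.969 + (z_c − 0.3307 − 3.23 − x)×3.226
The z_c×3.226 term appears on both sides and cancels. Collect the known terms of each column as K = Σ(ρt)_known − 3.226 × (depth of known layers): K_A = 65.94399 − 3.226×23.31 = −9.25407; K_B = 3.33659 − 3.226×(0.3307 + 3.23) = −8.1502282.
Balance: K_A = K_B − x×(3.226 − 2.969), so x = (K_B − K_A)/(3.226 − 2.969) = 1.10384/0.257 = 4.3 km.

4.3 km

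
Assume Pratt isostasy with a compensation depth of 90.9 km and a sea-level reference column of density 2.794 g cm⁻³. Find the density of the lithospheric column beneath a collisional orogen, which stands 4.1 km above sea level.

Pratt balance: ρ_ref D = ρ (D + h).
ρ = ρ_ref D/(D + h) = 2.794 × 90.9 km/(90.9 km + 4.1 km) = 2.67 g cm⁻³.

2.67 g cm⁻³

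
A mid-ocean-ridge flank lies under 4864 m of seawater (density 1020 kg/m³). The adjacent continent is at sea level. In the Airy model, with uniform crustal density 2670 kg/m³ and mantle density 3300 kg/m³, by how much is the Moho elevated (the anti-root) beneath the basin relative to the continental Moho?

Isostatic balance requires: replacing crust with seawater at the top is compensated by replacing crust with mantle at the base: d (ρ_c − ρ_w) = a (ρ_m − ρ_c).
a = d (ρ_c − ρ_w)/(ρ_m − ρ_c) = 4864 m × 1650/630 = 12700 m.

12700 m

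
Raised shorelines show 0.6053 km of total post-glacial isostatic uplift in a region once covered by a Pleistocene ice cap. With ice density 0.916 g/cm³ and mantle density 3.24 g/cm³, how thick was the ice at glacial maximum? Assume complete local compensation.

2.14 km

u = t ρ_ice/ρ_m → t = u ρ_m/ρ_ice = 0.6053 km × 3.24/0.916 = 2.14 km.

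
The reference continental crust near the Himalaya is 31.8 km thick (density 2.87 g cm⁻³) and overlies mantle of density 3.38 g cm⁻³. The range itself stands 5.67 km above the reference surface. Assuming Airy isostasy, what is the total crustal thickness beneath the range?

69.4 km

Root depth r = h ρ_c / (ρ_m − ρ_c) = 5.67 km × 2.87 / 0.51 = 31.91 km.
Total thickness = T + h + r = 31.8 km + 5.67 km + 31.91 km = 69.4 km.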